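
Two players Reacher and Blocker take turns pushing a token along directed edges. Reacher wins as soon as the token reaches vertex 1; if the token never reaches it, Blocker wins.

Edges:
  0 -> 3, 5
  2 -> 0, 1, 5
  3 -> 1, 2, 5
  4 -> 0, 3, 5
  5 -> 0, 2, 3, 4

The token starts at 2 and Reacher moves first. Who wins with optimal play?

Track states (vertex, player-to-move).
A0 = {(1,Reacher), (1,Blocker)}
A1: add {(2,Reacher), (3,Reacher)}.
(2,Reacher) ∈ A1 ⇒ Reacher forces the target.

Reacher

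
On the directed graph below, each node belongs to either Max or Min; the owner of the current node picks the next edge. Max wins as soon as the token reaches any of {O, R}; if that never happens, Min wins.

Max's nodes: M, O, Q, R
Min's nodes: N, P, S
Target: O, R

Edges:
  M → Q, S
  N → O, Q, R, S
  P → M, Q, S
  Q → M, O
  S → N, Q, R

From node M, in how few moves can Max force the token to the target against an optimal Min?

2

A0 = {O, R}
A1: add {Q} — Q (Max) has Q→O.
A2: add {M} — M (Max) has M→Q.
A3 = A2; e.g. N (Min) can still go to S. Fixed point.
M enters the attractor at level 2, so Max can force the target in 2 moves from there.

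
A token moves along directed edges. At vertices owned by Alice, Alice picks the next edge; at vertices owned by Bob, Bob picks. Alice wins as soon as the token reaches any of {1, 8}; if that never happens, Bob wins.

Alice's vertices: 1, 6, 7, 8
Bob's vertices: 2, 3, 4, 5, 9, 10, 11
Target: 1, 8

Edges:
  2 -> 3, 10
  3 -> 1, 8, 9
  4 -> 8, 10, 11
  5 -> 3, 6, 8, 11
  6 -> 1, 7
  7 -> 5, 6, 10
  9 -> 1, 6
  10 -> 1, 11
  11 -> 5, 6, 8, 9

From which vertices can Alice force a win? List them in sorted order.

1, 3, 6, 7, 8, 9

A0 = {1, 8}
A1: add {6} — 6 (Alice) has 6→1.
A2: add {7, 9} — 7 (Alice) has 7→6; 9 (Bob): all of {1, 6} already in.
A3: add {3} — 3 (Bob): all of {1, 8, 9} already in.
A4 = A3; e.g. 2 (Bob) can still go to 10. Fixed point.
Alice's winning region = {1, 3, 6, 7, 8, 9}.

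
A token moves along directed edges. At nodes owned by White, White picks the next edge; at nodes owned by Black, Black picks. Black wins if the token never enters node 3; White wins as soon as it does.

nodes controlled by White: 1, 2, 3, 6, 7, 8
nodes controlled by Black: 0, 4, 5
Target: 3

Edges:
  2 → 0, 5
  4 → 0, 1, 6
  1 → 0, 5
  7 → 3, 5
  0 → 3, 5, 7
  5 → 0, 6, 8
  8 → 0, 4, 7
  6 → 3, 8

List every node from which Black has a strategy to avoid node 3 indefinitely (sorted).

0, 1, 2, 4, 5

A0 = {3}
A1: add {6, 7} — 6 (White) has 6→3; 7 (White) has 7→3.
A2: add {8} — 8 (White) has 8→7.
A3 = A2; e.g. 0 (Black) can still go to 5. Fixed point.
White's attractor = {3, 6, 7, 8}; Black avoids the target exactly from the complement.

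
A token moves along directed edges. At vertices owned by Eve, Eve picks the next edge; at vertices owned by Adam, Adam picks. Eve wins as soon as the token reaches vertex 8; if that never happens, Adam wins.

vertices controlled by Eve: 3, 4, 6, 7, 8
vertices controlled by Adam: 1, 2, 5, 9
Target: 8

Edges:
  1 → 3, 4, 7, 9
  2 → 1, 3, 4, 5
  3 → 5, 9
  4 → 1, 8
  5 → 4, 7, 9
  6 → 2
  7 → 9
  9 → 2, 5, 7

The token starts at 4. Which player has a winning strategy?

A0 = {8}
A1: add {4} — 4 (Eve) has 4→8.
A2 = A1; e.g. 1 (Adam) can still go to 3. Fixed point.
4 ∈ A1, so Eve can force the target.

Eve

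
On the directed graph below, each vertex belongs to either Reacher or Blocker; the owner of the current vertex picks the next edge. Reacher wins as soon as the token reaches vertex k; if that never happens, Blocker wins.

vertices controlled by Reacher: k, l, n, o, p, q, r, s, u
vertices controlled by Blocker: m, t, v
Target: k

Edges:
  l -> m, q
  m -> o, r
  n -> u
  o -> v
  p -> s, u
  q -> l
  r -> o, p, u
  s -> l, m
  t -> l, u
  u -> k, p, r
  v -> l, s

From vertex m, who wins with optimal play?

A0 = {k}
A1: add {u} — u (Reacher) has u→k.
A2: add {n, p, r} — n (Reacher) has n→u; p (Reacher) has p→u; r (Reacher) has r→u.
A3 = A2; e.g. l (Reacher) has no edge into A2. Fixed point.
m never enters the attractor, so Blocker can avoid the target forever.

Blocker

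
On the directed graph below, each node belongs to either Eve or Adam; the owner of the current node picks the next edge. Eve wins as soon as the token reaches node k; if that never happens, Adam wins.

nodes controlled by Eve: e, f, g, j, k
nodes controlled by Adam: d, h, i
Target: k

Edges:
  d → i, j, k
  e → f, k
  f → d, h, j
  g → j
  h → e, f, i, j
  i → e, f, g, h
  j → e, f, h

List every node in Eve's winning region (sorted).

e, f, g, j, k

A0 = {k}
A1: add {e} — e (Eve) has e→k.
A2: add {j} — j (Eve) has j→e.
A3: add {f, g} — f (Eve) has f→j; g (Eve) has g→j.
A4 = A3; e.g. d (Adam) can still go to i. Fixed point.
Eve's winning region = {e, f, g, j, k}.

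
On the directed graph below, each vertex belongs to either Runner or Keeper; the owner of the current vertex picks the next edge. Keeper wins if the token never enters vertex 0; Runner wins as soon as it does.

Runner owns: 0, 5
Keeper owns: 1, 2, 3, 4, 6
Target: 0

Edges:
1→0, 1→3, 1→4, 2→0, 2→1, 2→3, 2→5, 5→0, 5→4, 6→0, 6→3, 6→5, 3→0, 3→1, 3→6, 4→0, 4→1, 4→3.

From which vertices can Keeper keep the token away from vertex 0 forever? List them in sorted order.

A0 = {0}
A1: add {5} — 5 (Runner) has 5→0.
A2 = A1; e.g. 1 (Keeper) can still go to 3. Fixed point.
Runner's attractor = {0, 5}; Keeper avoids the target exactly from the complement.

1, 2, 3, 4, 6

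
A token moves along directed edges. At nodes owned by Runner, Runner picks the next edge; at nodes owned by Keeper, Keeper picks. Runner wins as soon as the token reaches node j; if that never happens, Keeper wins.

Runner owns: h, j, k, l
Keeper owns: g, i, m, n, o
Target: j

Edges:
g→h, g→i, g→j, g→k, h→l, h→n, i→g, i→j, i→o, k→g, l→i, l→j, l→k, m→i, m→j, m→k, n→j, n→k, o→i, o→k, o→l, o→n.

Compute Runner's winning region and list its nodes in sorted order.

h, j, l

A0 = {j}
A1: add {l} — l (Runner) has l→j.
A2: add {h} — h (Runner) has h→l.
A3 = A2; e.g. g (Keeper) can still go to i. Fixed point.
Runner's winning region = {h, j, l}.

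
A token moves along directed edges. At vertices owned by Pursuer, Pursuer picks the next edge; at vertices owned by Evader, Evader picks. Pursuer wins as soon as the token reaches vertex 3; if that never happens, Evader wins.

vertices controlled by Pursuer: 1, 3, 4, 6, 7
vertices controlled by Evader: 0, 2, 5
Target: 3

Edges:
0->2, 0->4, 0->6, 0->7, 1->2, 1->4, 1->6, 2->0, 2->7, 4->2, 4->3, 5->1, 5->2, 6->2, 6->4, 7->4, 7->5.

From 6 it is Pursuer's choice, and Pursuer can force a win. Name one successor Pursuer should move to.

A0 = {3}
A1: add {4} — 4 (Pursuer) has 4→3.
A2: add {1, 6, 7} — 1 (Pursuer) has 1→4; 6 (Pursuer) has 6→4; 7 (Pursuer) has 7→4.
A3 = A2; e.g. 0 (Evader) can still go to 2. Fixed point.
From 6, successor 4 is in the attractor (rank 1); the other successor 2 is not.

4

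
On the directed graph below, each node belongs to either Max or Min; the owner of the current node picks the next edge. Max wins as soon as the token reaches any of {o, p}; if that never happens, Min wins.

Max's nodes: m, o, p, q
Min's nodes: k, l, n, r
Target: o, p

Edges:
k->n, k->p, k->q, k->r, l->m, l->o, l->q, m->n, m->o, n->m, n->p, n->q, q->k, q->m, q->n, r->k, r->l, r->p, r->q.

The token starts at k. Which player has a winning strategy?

Min

A0 = {o, p}
A1: add {m} — m (Max) has m→o.
A2: add {q} — q (Max) has q→m.
A3: add {l, n} — l (Min): all of {m, o, q} already in; n (Min): all of {m, p, q} already in.
A4 = A3; e.g. k (Min) can still go to r. Fixed point.
k never enters the attractor, so Min can avoid the target forever.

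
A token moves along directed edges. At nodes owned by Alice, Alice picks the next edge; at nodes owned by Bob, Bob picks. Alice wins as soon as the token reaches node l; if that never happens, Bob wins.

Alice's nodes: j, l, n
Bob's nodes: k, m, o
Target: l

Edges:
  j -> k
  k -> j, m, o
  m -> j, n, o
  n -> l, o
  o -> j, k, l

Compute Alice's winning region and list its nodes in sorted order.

A0 = {l}
A1: add {n} — n (Alice) has n→l.
A2 = A1; e.g. j (Alice) has no edge into A1. Fixed point.
Alice's winning region = {l, n}.

l, n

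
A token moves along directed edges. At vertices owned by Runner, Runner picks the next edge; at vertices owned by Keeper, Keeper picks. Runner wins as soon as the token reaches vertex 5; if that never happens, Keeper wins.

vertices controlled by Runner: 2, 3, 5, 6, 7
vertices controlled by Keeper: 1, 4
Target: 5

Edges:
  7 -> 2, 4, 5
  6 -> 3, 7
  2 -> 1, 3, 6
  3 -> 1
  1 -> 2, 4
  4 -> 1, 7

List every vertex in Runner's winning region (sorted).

2, 5, 6, 7

A0 = {5}
A1: add {7} — 7 (Runner) has 7→5.
A2: add {6} — 6 (Runner) has 6→7.
A3: add {2} — 2 (Runner) has 2→6.
A4 = A3; e.g. 1 (Keeper) can still go to 4. Fixed point.
Runner's winning region = {2, 5, 6, 7}.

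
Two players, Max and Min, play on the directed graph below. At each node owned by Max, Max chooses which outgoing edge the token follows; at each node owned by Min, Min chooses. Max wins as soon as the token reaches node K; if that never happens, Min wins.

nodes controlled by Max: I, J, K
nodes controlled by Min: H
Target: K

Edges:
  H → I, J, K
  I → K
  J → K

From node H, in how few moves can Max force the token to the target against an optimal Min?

A0 = {K}
A1: add {I, J} — I (Max) has I→K; J (Max) has J→K.
A2: add {H} — H (Min): all of {I, J, K} already in.
A2 = all vertices. Fixed point.
H enters the attractor at level 2, so Max can force the target in 2 moves from there.

2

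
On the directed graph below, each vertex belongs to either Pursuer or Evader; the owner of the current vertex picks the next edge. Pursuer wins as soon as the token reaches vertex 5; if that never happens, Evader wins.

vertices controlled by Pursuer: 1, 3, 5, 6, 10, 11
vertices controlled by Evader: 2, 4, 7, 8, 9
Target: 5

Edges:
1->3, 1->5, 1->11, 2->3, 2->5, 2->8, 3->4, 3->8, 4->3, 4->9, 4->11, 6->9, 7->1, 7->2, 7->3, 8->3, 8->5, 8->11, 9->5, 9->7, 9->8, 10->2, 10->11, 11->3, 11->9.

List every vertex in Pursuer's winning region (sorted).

1, 5

A0 = {5}
A1: add {1} — 1 (Pursuer) has 1→5.
A2 = A1; e.g. 2 (Evader) can still go to 3. Fixed point.
Pursuer's winning region = {1, 5}.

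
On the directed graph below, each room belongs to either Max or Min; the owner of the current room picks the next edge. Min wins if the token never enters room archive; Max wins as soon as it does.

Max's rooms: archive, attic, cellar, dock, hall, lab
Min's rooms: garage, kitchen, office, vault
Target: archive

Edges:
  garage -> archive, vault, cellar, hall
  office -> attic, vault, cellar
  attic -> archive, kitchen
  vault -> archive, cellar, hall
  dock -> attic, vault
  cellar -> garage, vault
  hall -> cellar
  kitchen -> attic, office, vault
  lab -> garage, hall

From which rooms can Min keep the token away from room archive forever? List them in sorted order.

A0 = {archive}
A1: add {attic} — attic (Max) has attic→archive.
A2: add {dock} — dock (Max) has dock→attic.
A3 = A2; e.g. garage (Min) can still go to vault. Fixed point.
Max's attractor = {archive, attic, dock}; Min avoids the target exactly from the complement.

cellar, garage, hall, kitchen, lab, office, vault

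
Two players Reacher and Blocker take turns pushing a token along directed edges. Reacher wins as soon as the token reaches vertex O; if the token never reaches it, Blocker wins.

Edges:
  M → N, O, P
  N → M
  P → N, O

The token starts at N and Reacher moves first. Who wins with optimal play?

Blocker

Track states (vertex, player-to-move).
A0 = {(O,Reacher), (O,Blocker)}
A1: add {(M,Reacher), (P,Reacher)}.
A2: add {(N,Blocker)}.
A3 = A2; e.g. (M,Blocker) stays out. (N,Reacher) never enters ⇒ Blocker avoids the target.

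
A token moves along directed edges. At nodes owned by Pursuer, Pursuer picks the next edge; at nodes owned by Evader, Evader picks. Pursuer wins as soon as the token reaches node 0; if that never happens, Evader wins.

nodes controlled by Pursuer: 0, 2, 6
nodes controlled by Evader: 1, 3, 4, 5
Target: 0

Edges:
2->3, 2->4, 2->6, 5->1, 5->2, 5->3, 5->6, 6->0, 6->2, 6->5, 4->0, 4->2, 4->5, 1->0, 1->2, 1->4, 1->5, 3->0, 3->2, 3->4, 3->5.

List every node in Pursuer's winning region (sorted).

A0 = {0}
A1: add {6} — 6 (Pursuer) has 6→0.
A2: add {2} — 2 (Pursuer) has 2→6.
A3 = A2; e.g. 1 (Evader) can still go to 4. Fixed point.
Pursuer's winning region = {0, 2, 6}.

0, 2, 6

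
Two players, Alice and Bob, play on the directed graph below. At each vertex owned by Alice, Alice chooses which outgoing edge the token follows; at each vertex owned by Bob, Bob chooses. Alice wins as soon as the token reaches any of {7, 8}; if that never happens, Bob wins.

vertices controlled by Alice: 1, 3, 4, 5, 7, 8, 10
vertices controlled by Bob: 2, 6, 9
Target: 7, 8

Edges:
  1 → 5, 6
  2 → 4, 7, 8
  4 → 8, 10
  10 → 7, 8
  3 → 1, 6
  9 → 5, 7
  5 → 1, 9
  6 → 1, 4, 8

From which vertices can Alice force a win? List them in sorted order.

2, 4, 7, 8, 10

A0 = {7, 8}
A1: add {4, 10} — 4 (Alice) has 4→8; 10 (Alice) has 10→7.
A2: add {2} — 2 (Bob): all of {4, 7, 8} already in.
A3 = A2; e.g. 1 (Alice) has no edge into A2. Fixed point.
Alice's winning region = {2, 4, 7, 8, 10}.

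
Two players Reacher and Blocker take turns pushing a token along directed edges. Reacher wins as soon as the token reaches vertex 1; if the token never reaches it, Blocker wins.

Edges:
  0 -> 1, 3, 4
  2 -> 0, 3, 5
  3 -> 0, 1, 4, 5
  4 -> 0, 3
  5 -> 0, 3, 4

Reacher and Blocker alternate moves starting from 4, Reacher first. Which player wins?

Track states (vertex, player-to-move).
A0 = {(1,Reacher), (1,Blocker)}
A1: add {(0,Reacher), (3,Reacher)}.
A2: add {(4,Blocker)}.
A3: add {(5,Reacher)}.
A4: add {(2,Blocker)}.
A5 = A4; e.g. (0,Blocker) stays out. (4,Reacher) never enters ⇒ Blocker avoids the target.

Blocker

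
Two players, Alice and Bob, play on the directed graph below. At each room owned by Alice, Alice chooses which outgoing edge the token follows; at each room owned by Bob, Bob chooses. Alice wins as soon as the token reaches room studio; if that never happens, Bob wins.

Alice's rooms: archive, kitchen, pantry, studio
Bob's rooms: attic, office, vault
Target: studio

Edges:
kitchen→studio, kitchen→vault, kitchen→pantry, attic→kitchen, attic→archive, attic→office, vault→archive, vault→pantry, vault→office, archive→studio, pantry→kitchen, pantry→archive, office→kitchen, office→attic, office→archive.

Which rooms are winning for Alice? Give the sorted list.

archive, kitchen, pantry, studio

A0 = {studio}
A1: add {archive, kitchen} — kitchen (Alice) has kitchen→studio; archive (Alice) has archive→studio.
A2: add {pantry} — pantry (Alice) has pantry→kitchen.
A3 = A2; e.g. attic (Bob) can still go to office. Fixed point.
Alice's winning region = {archive, kitchen, pantry, studio}.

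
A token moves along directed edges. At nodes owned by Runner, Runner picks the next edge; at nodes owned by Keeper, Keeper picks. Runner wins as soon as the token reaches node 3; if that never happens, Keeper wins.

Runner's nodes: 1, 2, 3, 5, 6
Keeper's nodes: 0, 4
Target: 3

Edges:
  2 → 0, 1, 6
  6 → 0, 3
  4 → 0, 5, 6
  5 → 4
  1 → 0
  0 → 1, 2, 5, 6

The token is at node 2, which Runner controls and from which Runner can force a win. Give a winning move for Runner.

6

A0 = {3}
A1: add {6} — 6 (Runner) has 6→3.
A2: add {2} — 2 (Runner) has 2→6.
A3 = A2; e.g. 0 (Keeper) can still go to 1. Fixed point.
From 2, successor 6 is in the attractor (rank 1); the other successors 0, 1 are not.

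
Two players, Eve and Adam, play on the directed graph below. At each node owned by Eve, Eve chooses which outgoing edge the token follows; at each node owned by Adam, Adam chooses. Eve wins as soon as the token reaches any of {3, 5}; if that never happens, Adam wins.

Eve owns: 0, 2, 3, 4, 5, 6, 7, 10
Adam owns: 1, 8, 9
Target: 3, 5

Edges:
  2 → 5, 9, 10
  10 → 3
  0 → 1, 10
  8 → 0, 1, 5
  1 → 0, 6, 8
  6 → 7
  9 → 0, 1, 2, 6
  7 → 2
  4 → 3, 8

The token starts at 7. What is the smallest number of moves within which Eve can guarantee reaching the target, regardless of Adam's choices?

2

A0 = {3, 5}
A1: add {2, 4, 10} — 2 (Eve) has 2→5; 4 (Eve) has 4→3; 10 (Eve) has 10→3.
A2: add {0, 7} — 0 (Eve) has 0→10; 7 (Eve) has 7→2.
7 enters the attractor at level 2, so Eve can force the target in 2 moves from there.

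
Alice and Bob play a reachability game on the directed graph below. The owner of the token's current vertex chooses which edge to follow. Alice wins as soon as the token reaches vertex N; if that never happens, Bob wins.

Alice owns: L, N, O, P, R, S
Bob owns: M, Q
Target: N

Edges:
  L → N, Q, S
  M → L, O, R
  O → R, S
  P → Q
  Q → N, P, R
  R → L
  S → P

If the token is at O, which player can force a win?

Alice

A0 = {N}
A1: add {L} — L (Alice) has L→N.
A2: add {R} — R (Alice) has R→L.
A3: add {O} — O (Alice) has O→R.
O ∈ A3, so Alice can force the target.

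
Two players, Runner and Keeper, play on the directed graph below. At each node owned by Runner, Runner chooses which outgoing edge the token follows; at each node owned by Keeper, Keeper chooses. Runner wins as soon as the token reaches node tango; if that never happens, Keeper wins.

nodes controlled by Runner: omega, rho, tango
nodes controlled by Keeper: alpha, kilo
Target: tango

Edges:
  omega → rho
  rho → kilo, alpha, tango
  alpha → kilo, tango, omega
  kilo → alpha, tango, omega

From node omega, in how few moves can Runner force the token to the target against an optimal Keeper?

2

A0 = {tango}
A1: add {rho} — rho (Runner) has rho→tango.
A2: add {omega} — omega (Runner) has omega→rho.
A3 = A2; e.g. kilo (Keeper) can still go to alpha. Fixed point.
omega enters the attractor at level 2, so Runner can force the target in 2 moves from there.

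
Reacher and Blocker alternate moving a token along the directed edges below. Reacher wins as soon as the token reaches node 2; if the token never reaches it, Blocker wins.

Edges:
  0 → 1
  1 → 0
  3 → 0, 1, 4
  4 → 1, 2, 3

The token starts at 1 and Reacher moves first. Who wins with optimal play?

Track states (vertex, player-to-move).
A0 = {(2,Reacher), (2,Blocker)}
A1: add {(4,Reacher)}.
A2 = A1; e.g. (0,Reacher) stays out. (1,Reacher) never enters ⇒ Blocker avoids the target.

Blocker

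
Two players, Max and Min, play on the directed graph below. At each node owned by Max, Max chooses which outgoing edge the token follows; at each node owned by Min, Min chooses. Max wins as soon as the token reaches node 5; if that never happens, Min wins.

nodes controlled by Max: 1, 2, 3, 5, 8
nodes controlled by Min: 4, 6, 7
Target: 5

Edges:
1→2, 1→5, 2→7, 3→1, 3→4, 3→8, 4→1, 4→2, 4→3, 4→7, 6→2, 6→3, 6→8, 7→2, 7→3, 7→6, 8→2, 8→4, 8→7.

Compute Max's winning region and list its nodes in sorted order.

A0 = {5}
A1: add {1} — 1 (Max) has 1→5.
A2: add {3} — 3 (Max) has 3→1.
A3 = A2; e.g. 2 (Max) has no edge into A2. Fixed point.
Max's winning region = {1, 3, 5}.

1, 3, 5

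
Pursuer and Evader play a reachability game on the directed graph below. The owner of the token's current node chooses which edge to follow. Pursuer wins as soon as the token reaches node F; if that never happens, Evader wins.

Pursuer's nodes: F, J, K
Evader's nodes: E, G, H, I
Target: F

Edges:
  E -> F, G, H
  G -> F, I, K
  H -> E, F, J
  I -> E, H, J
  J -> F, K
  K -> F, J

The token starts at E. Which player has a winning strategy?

Evader

A0 = {F}
A1: add {J, K} — J (Pursuer) has J→F; K (Pursuer) has K→F.
A2 = A1; e.g. E (Evader) can still go to G. Fixed point.
E never enters the attractor, so Evader can avoid the target forever.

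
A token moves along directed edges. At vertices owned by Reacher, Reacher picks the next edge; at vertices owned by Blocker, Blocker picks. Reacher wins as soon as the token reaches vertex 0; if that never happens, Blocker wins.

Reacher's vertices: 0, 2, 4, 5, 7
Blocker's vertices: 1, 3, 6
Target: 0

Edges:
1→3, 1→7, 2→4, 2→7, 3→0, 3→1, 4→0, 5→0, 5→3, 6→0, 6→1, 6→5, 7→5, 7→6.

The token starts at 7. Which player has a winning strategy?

A0 = {0}
A1: add {4, 5} — 4 (Reacher) has 4→0; 5 (Reacher) has 5→0.
A2: add {2, 7} — 2 (Reacher) has 2→4; 7 (Reacher) has 7→5.
A3 = A2; e.g. 1 (Blocker) can still go to 3. Fixed point.
7 ∈ A2, so Reacher can force the target.

Reacher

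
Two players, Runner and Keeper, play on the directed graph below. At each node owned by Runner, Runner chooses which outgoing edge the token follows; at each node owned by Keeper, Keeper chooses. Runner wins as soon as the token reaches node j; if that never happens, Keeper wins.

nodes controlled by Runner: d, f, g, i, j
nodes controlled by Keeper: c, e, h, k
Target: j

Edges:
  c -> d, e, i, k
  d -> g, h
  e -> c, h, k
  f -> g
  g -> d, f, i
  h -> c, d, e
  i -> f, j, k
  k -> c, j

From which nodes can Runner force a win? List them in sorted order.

A0 = {j}
A1: add {i} — i (Runner) has i→j.
A2: add {g} — g (Runner) has g→i.
A3: add {d, f} — d (Runner) has d→g; f (Runner) has f→g.
A4 = A3; e.g. c (Keeper) can still go to e. Fixed point.
Runner's winning region = {d, f, g, i, j}.

d, f, g, i, j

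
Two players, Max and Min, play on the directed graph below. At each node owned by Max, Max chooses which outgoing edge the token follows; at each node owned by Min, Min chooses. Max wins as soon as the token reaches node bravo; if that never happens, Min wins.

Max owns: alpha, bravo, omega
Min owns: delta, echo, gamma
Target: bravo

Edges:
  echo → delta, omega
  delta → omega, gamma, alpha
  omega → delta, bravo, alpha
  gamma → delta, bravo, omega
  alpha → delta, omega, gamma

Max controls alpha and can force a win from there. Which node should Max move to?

omega

A0 = {bravo}
A1: add {omega} — omega (Max) has omega→bravo.
A2: add {alpha} — alpha (Max) has alpha→omega.
A3 = A2; e.g. echo (Min) can still go to delta. Fixed point.
From alpha, successor omega is in the attractor (rank 1); the other successors delta, gamma are not.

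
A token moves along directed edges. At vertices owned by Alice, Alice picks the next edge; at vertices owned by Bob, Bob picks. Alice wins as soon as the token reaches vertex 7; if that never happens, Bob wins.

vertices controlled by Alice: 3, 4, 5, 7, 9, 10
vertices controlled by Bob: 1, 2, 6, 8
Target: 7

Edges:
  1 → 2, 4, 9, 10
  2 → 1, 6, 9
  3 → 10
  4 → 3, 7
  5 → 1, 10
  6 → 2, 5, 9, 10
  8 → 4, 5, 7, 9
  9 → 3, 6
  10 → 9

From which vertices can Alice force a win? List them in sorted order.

4, 7

A0 = {7}
A1: add {4} — 4 (Alice) has 4→7.
A2 = A1; e.g. 1 (Bob) can still go to 2. Fixed point.
Alice's winning region = {4, 7}.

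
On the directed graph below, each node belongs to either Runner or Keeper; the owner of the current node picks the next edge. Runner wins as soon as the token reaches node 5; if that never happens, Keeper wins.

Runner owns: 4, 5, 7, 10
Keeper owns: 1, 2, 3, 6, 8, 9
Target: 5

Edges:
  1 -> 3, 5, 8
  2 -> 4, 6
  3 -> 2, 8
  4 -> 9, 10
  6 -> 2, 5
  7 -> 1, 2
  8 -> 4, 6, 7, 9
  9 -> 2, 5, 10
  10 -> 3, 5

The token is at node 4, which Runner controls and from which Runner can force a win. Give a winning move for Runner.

10

A0 = {5}
A1: add {10} — 10 (Runner) has 10→5.
A2: add {4} — 4 (Runner) has 4→10.
A3 = A2; e.g. 1 (Keeper) can still go to 3. Fixed point.
From 4, successor 10 is in the attractor (rank 1); the other successor 9 is not.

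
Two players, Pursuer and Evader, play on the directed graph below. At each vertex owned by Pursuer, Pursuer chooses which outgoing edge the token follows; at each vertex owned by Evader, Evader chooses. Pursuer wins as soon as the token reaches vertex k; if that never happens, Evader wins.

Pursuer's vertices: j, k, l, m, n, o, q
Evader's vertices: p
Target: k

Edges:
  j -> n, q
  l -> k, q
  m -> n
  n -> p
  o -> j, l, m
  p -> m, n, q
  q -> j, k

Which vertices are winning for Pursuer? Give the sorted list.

j, k, l, o, q

A0 = {k}
A1: add {l, q} — l (Pursuer) has l→k; q (Pursuer) has q→k.
A2: add {j, o} — j (Pursuer) has j→q; o (Pursuer) has o→l.
A3 = A2; e.g. m (Pursuer) has no edge into A2. Fixed point.
Pursuer's winning region = {j, k, l, o, q}.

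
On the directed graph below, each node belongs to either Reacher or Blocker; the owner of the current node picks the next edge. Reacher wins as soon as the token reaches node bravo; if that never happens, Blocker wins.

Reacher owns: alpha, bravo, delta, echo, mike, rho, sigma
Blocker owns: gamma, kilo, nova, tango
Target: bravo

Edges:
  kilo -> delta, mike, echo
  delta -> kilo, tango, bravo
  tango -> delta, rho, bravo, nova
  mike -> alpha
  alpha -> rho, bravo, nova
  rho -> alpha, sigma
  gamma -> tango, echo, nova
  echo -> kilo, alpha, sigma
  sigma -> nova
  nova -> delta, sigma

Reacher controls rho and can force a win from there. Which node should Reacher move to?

alpha

A0 = {bravo}
A1: add {alpha, delta} — delta (Reacher) has delta→bravo; alpha (Reacher) has alpha→bravo.
A2: add {echo, mike, rho} — mike (Reacher) has mike→alpha; rho (Reacher) has rho→alpha; echo (Reacher) has echo→alpha.
A3: add {kilo} — kilo (Blocker): all of {delta, mike, echo} already in.
A4 = A3; e.g. tango (Blocker) can still go to nova. Fixed point.
From rho, successor alpha is in the attractor (rank 1); the other successor sigma is not.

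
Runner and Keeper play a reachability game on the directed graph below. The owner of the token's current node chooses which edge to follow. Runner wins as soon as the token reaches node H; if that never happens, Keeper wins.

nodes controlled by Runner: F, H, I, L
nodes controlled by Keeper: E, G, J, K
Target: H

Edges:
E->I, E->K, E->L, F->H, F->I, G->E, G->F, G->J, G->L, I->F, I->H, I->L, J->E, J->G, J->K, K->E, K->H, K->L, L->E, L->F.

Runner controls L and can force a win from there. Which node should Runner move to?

A0 = {H}
A1: add {F, I} — F (Runner) has F→H; I (Runner) has I→H.
A2: add {L} — L (Runner) has L→F.
A3 = A2; e.g. E (Keeper) can still go to K. Fixed point.
From L, successor F is in the attractor (rank 1); the other successor E is not.

F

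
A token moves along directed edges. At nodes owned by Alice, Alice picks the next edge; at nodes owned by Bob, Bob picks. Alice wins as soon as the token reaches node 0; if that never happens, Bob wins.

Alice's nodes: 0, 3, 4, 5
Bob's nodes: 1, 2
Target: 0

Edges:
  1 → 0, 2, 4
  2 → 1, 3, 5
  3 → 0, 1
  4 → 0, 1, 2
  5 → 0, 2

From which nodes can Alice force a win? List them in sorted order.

0, 3, 4, 5

A0 = {0}
A1: add {3, 4, 5} — 3 (Alice) has 3→0; 4 (Alice) has 4→0; 5 (Alice) has 5→0.
A2 = A1; e.g. 1 (Bob) can still go to 2. Fixed point.
Alice's winning region = {0, 3, 4, 5}.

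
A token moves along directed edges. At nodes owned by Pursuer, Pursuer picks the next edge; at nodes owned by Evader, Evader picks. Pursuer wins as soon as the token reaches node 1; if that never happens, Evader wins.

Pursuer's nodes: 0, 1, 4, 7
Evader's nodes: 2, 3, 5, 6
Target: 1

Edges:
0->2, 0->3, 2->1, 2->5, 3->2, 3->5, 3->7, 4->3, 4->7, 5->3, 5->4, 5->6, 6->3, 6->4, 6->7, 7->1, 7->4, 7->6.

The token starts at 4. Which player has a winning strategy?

A0 = {1}
A1: add {7} — 7 (Pursuer) has 7→1.
A2: add {4} — 4 (Pursuer) has 4→7.
A3 = A2; e.g. 0 (Pursuer) has no edge into A2. Fixed point.
4 ∈ A2, so Pursuer can force the target.

Pursuer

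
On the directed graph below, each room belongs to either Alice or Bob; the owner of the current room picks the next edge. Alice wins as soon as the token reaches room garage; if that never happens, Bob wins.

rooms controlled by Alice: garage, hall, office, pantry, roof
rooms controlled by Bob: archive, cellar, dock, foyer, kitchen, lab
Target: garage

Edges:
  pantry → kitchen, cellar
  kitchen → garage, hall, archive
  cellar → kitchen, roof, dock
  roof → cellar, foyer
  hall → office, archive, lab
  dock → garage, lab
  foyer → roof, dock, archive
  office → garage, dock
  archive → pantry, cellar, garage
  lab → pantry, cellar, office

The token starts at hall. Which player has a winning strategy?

Alice

A0 = {garage}
A1: add {office} — office (Alice) has office→garage.
A2: add {hall} — hall (Alice) has hall→office.
A3 = A2; e.g. pantry (Alice) has no edge into A2. Fixed point.
hall ∈ A2, so Alice can force the target.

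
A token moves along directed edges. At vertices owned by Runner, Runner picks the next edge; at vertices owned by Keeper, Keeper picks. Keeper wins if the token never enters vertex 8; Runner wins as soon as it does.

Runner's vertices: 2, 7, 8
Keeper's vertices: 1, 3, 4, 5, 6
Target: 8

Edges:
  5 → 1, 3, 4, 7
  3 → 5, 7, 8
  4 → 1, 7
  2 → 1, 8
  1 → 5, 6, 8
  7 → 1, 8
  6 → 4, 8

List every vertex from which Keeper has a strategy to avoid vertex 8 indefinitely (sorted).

1, 3, 4, 5, 6

A0 = {8}
A1: add {2, 7} — 2 (Runner) has 2→8; 7 (Runner) has 7→8.
A2 = A1; e.g. 1 (Keeper) can still go to 5. Fixed point.
Runner's attractor = {2, 7, 8}; Keeper avoids the target exactly from the complement.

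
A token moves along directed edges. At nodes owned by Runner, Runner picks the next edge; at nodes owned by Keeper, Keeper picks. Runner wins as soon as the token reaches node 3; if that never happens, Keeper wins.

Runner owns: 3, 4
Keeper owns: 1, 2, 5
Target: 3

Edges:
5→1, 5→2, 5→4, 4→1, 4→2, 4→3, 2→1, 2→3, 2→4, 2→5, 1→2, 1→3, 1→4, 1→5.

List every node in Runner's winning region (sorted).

3, 4

A0 = {3}
A1: add {4} — 4 (Runner) has 4→3.
A2 = A1; e.g. 1 (Keeper) can still go to 2. Fixed point.
Runner's winning region = {3, 4}.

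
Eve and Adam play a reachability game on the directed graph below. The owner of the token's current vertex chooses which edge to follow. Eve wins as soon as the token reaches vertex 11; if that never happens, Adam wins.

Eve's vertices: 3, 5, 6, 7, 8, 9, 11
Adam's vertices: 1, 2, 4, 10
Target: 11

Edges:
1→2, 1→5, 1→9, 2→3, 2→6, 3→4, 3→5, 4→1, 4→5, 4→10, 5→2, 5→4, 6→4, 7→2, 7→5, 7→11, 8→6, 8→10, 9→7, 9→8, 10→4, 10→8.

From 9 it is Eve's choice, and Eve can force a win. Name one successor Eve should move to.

A0 = {11}
A1: add {7} — 7 (Eve) has 7→11.
A2: add {9} — 9 (Eve) has 9→7.
A3 = A2; e.g. 1 (Adam) can still go to 2. Fixed point.
From 9, successor 7 is in the attractor (rank 1); the other successor 8 is not.

7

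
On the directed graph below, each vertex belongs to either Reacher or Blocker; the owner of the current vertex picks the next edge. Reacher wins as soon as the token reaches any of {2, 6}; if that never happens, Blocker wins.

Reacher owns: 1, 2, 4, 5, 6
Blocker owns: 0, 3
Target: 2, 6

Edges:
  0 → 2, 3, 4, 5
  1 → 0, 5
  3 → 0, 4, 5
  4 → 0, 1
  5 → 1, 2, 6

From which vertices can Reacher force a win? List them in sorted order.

1, 2, 4, 5, 6

A0 = {2, 6}
A1: add {5} — 5 (Reacher) has 5→2.
A2: add {1} — 1 (Reacher) has 1→5.
A3: add {4} — 4 (Reacher) has 4→1.
A4 = A3; e.g. 0 (Blocker) can still go to 3. Fixed point.
Reacher's winning region = {1, 2, 4, 5, 6}.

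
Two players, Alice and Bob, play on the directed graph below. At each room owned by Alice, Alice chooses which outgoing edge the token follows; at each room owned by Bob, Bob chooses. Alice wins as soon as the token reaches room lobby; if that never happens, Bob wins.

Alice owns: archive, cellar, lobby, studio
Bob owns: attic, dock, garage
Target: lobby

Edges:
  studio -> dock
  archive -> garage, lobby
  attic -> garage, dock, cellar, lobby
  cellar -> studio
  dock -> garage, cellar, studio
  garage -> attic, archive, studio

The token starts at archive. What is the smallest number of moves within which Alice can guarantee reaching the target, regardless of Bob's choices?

A0 = {lobby}
A1: add {archive} — archive (Alice) has archive→lobby.
A2 = A1; e.g. attic (Bob) can still go to garage. Fixed point.
archive enters the attractor at level 1, so Alice can force the target in 1 move from there.

1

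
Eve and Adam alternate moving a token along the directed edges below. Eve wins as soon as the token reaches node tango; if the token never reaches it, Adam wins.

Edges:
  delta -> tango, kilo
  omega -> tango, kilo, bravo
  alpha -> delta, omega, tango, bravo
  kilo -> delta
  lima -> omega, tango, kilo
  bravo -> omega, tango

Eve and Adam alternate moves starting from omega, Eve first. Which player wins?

Eve

Track states (vertex, player-to-move).
A0 = {(tango,Eve), (tango,Adam)}
A1: add {(delta,Eve), (omega,Eve), (alpha,Eve), (lima,Eve), (bravo,Eve)}.
(omega,Eve) ∈ A1 ⇒ Eve forces the target.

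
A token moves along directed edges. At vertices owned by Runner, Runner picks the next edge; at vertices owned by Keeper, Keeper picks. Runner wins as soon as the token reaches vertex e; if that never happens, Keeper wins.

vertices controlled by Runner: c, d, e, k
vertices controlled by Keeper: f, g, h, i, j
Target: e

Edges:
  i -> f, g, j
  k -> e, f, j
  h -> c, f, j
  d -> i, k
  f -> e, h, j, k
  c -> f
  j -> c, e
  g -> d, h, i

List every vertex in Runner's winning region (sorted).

d, e, k

A0 = {e}
A1: add {k} — k (Runner) has k→e.
A2: add {d} — d (Runner) has d→k.
A3 = A2; e.g. c (Runner) has no edge into A2. Fixed point.
Runner's winning region = {d, e, k}.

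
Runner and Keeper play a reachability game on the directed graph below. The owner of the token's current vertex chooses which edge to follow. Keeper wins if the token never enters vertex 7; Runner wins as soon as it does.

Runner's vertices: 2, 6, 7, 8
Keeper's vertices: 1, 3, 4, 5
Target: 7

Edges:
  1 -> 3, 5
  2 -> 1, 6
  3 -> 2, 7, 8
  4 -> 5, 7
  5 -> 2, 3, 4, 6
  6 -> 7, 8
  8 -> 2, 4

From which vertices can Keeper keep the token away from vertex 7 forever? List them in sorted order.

A0 = {7}
A1: add {6} — 6 (Runner) has 6→7.
A2: add {2} — 2 (Runner) has 2→6.
A3: add {8} — 8 (Runner) has 8→2.
A4: add {3} — 3 (Keeper): all of {2, 7, 8} already in.
A5 = A4; e.g. 1 (Keeper) can still go to 5. Fixed point.
Runner's attractor = {2, 3, 6, 7, 8}; Keeper avoids the target exactly from the complement.

1, 4, 5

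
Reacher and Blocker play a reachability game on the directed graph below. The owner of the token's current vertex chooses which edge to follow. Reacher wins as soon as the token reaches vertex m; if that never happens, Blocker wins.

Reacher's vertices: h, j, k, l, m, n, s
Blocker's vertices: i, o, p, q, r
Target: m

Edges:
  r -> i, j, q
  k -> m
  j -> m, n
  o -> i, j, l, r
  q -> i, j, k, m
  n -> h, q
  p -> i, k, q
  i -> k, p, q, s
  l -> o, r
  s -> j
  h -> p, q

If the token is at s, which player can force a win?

A0 = {m}
A1: add {j, k} — j (Reacher) has j→m; k (Reacher) has k→m.
A2: add {s} — s (Reacher) has s→j.
A3 = A2; e.g. h (Reacher) has no edge into A2. Fixed point.
s ∈ A2, so Reacher can force the target.

Reacher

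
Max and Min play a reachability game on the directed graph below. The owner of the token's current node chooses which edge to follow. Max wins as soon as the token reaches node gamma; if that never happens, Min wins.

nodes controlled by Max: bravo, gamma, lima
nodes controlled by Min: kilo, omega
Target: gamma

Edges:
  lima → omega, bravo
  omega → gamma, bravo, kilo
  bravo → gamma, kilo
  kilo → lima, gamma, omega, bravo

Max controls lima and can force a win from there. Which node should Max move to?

A0 = {gamma}
A1: add {bravo} — bravo (Max) has bravo→gamma.
A2: add {lima} — lima (Max) has lima→bravo.
A3 = A2; e.g. omega (Min) can still go to kilo. Fixed point.
From lima, successor bravo is in the attractor (rank 1); the other successor omega is not.

bravo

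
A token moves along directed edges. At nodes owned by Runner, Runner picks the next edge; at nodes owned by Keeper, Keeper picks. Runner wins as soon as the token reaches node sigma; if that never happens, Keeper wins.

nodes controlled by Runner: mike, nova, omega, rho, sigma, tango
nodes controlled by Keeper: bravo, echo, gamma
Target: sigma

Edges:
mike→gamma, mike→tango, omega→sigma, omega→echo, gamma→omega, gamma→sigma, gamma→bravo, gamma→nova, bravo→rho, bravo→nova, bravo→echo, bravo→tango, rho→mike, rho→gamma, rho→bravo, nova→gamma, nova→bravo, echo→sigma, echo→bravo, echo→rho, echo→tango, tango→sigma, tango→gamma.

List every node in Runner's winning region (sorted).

A0 = {sigma}
A1: add {omega, tango} — omega (Runner) has omega→sigma; tango (Runner) has tango→sigma.
A2: add {mike} — mike (Runner) has mike→tango.
A3: add {rho} — rho (Runner) has rho→mike.
A4 = A3; e.g. gamma (Keeper) can still go to bravo. Fixed point.
Runner's winning region = {mike, omega, rho, sigma, tango}.

mike, omega, rho, sigma, tango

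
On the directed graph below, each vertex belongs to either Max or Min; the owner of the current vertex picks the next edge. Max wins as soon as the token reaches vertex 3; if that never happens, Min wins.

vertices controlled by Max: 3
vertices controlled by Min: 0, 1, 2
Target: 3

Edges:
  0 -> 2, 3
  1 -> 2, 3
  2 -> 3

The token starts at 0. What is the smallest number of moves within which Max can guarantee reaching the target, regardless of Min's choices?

A0 = {3}
A1: add {2} — 2 (Min): all of {3} already in.
A2: add {0, 1} — 0 (Min): all of {2, 3} already in; 1 (Min): all of {2, 3} already in.
A2 = all vertices. Fixed point.
0 enters the attractor at level 2, so Max can force the target in 2 moves from there.

2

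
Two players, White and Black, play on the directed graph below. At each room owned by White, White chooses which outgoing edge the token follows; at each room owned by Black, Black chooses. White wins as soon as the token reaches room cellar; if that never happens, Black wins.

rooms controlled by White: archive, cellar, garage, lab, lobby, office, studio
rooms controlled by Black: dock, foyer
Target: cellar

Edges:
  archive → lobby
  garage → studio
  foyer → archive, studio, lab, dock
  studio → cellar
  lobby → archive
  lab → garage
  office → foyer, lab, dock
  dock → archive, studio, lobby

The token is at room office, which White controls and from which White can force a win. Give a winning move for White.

lab

A0 = {cellar}
A1: add {studio} — studio (White) has studio→cellar.
A2: add {garage} — garage (White) has garage→studio.
A3: add {lab} — lab (White) has lab→garage.
A4: add {office} — office (White) has office→lab.
A5 = A4; e.g. archive (White) has no edge into A4. Fixed point.
From office, successor lab is in the attractor (rank 3); the other successors dock, foyer are not.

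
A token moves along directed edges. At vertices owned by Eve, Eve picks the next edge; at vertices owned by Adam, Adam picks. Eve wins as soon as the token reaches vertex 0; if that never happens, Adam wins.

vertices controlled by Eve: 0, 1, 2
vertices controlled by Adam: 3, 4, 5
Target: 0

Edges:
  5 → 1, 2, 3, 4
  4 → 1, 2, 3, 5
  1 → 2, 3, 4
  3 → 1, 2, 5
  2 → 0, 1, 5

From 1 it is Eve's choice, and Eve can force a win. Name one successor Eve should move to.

2

A0 = {0}
A1: add {2} — 2 (Eve) has 2→0.
A2: add {1} — 1 (Eve) has 1→2.
A3 = A2; e.g. 3 (Adam) can still go to 5. Fixed point.
From 1, successor 2 is in the attractor (rank 1); the other successors 3, 4 are not.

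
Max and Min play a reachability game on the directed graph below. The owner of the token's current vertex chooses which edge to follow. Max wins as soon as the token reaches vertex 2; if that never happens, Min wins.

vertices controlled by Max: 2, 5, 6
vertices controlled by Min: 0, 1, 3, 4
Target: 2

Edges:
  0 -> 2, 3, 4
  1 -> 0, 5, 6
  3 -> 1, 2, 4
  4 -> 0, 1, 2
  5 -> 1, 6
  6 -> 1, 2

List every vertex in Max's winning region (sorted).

A0 = {2}
A1: add {6} — 6 (Max) has 6→2.
A2: add {5} — 5 (Max) has 5→6.
A3 = A2; e.g. 0 (Min) can still go to 3. Fixed point.
Max's winning region = {2, 5, 6}.

2, 5, 6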